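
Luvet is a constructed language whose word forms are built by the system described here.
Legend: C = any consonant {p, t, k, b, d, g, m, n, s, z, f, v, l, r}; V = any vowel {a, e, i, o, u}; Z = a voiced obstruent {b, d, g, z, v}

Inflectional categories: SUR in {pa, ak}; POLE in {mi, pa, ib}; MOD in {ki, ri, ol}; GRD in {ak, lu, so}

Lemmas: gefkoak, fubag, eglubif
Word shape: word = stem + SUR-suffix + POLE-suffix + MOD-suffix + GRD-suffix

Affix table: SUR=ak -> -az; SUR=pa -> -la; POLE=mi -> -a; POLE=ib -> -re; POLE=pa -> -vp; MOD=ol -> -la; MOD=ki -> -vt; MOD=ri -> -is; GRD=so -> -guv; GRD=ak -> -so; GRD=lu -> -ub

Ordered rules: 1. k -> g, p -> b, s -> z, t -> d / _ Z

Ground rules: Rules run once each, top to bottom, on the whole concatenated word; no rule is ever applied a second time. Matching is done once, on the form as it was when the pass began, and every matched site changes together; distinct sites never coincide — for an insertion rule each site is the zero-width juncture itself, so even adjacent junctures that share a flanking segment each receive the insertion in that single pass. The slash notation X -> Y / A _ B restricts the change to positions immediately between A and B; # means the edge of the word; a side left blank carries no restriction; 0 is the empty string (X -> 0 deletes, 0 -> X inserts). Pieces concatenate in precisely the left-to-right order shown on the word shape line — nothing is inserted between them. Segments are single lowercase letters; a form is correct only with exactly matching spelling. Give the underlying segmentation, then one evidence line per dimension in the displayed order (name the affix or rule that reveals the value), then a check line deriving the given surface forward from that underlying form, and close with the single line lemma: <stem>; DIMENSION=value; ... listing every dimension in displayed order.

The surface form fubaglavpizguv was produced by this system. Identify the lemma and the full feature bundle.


underlying: fubag-la-vp-is-guv
SUR=pa - signalled by the affix -la
POLE=pa - signalled by the affix -vp
MOD=ri - signalled by the affix -is
GRD=so - signalled by the affix -guv
check: fubaglavpisguv -> fubaglavpizguv
lemma: fubag; SUR=pa; POLE=pa; MOD=ri; GRD=so


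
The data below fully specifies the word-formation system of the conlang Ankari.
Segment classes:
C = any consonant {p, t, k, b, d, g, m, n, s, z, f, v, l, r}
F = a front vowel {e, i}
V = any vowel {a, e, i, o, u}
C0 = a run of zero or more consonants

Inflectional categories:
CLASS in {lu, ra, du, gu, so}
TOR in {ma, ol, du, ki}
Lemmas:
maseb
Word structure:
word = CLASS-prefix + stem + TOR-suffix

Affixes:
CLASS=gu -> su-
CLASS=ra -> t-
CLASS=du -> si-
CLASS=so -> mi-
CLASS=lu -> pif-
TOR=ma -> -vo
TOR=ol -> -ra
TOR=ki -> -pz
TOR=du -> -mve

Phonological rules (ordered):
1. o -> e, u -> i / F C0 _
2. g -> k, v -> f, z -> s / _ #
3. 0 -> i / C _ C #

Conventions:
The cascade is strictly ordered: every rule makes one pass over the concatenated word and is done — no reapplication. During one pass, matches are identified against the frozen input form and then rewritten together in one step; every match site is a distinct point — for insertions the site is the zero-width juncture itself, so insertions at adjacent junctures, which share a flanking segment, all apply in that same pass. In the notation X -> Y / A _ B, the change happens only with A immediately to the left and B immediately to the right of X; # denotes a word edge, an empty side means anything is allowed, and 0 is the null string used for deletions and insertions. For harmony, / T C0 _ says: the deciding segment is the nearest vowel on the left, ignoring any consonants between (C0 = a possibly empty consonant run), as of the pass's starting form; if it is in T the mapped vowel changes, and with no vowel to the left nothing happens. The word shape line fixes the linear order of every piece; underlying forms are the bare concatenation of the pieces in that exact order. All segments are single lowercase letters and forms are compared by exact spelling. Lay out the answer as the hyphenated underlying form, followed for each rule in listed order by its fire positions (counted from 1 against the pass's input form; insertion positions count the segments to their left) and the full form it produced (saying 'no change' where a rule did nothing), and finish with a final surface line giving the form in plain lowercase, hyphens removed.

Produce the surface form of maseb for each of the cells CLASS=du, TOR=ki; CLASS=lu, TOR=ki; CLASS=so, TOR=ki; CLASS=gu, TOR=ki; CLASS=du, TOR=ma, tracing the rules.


cell CLASS=du, TOR=ki:
underlying: si-maseb-pz
1. o -> e, u -> i / F C0 _: no change
2. g -> k, v -> f, z -> s / _ #: fires at position(s) 9: simasebps
3. 0 -> i / C _ C #: inserts after position(s) 8: simasebpis
surface: simasebpis

cell CLASS=lu, TOR=ki:
underlying: pif-maseb-pz
1. o -> e, u -> i / F C0 _: no change
2. g -> k, v -> f, z -> s / _ #: fires at position(s) 10: pifmasebps
3. 0 -> i / C _ C #: inserts after position(s) 9: pifmasebpis
surface: pifmasebpis

cell CLASS=so, TOR=ki:
underlying: mi-maseb-pz
1. o -> e, u -> i / F C0 _: no change
2. g -> k, v -> f, z -> s / _ #: fires at position(s) 9: mimasebps
3. 0 -> i / C _ C #: inserts after position(s) 8: mimasebpis
surface: mimasebpis

cell CLASS=gu, TOR=ki:
underlying: su-maseb-pz
1. o -> e, u -> i / F C0 _: no change
2. g -> k, v -> f, z -> s / _ #: fires at position(s) 9: sumasebps
3. 0 -> i / C _ C #: inserts after position(s) 8: sumasebpis
surface: sumasebpis

cell CLASS=du, TOR=ma:
underlying: si-maseb-vo
1. o -> e, u -> i / F C0 _: fires at position(s) 9: simasebve
2. g -> k, v -> f, z -> s / _ #: no change
3. 0 -> i / C _ C #: no change
surface: simasebve


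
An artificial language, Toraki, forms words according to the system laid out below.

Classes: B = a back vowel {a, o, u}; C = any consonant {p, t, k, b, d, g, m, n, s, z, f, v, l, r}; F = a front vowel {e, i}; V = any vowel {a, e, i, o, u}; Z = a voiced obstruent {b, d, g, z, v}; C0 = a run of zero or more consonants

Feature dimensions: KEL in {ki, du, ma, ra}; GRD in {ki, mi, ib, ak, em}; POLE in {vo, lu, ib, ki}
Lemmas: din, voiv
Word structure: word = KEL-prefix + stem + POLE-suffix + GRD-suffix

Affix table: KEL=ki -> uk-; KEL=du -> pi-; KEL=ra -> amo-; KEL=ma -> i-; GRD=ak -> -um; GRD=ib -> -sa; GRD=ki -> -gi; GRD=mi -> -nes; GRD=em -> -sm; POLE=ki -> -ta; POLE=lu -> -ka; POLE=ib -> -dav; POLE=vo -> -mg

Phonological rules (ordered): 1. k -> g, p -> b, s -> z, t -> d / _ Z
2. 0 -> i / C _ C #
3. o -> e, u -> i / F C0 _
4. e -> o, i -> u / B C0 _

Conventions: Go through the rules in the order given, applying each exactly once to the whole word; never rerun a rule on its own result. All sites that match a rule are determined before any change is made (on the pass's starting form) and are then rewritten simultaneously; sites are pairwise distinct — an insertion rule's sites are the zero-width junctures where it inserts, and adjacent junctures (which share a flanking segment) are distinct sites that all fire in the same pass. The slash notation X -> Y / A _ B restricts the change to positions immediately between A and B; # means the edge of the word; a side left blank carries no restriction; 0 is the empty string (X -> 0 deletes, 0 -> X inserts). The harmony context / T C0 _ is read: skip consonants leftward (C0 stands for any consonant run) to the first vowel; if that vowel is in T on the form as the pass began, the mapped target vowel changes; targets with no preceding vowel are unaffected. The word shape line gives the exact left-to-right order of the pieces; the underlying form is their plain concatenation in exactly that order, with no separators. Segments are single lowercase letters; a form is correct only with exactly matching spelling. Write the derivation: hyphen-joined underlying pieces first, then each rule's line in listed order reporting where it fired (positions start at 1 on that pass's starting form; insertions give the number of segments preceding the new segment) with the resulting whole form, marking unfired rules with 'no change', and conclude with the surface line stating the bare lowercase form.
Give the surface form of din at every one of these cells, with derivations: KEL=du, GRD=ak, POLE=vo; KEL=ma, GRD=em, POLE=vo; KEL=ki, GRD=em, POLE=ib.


cell KEL=du, GRD=ak, POLE=vo:
underlying: pi-din-mg-um
1. k -> g, p -> b, s -> z, t -> d / _ Z: no change
2. 0 -> i / C _ C #: no change
3. o -> e, u -> i / F C0 _: fires at position(s) 8: pidinmgim
4. e -> o, i -> u / B C0 _: no change
surface: pidinmgim

cell KEL=ma, GRD=em, POLE=vo:
underlying: i-din-mg-sm
1. k -> g, p -> b, s -> z, t -> d / _ Z: no change
2. 0 -> i / C _ C #: inserts after position(s) 7: idinmgsim
3. o -> e, u -> i / F C0 _: no change
4. e -> o, i -> u / B C0 _: no change
surface: idinmgsim

cell KEL=ki, GRD=em, POLE=ib:
underlying: uk-din-dav-sm
1. k -> g, p -> b, s -> z, t -> d / _ Z: fires at position(s) 2: ugdindavsm
2. 0 -> i / C _ C #: inserts after position(s) 9: ugdindavsim
3. o -> e, u -> i / F C0 _: no change
4. e -> o, i -> u / B C0 _: fires at position(s) 4, 10: ugdundavsum
surface: ugdundavsum


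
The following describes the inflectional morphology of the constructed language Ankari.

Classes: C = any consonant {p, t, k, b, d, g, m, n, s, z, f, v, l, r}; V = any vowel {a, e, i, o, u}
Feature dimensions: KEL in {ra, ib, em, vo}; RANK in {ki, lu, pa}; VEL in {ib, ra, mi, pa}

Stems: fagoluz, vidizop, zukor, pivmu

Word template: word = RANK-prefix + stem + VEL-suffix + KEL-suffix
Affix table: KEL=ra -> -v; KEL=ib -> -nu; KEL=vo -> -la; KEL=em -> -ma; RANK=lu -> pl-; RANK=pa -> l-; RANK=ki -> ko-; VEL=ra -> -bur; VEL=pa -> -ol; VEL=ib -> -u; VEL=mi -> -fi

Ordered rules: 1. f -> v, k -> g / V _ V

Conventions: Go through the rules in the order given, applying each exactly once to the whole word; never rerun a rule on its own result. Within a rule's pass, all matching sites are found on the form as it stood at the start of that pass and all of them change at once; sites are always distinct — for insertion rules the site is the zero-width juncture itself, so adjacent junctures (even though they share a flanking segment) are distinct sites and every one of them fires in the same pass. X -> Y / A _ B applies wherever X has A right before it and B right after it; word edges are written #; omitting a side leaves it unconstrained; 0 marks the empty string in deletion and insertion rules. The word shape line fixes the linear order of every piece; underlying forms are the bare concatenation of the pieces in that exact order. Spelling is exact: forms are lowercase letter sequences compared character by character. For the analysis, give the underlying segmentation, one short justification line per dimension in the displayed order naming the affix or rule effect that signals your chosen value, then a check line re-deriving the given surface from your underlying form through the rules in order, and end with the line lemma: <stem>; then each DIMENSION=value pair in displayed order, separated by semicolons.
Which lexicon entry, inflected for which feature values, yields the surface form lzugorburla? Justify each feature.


underlying: l-zukor-bur-la
KEL=vo - signalled by the affix -la
RANK=pa - signalled by the affix l-
VEL=ra - signalled by the affix -bur
check: lzukorburla -> lzugorburla
lemma: zukor; KEL=vo; RANK=pa; VEL=ra


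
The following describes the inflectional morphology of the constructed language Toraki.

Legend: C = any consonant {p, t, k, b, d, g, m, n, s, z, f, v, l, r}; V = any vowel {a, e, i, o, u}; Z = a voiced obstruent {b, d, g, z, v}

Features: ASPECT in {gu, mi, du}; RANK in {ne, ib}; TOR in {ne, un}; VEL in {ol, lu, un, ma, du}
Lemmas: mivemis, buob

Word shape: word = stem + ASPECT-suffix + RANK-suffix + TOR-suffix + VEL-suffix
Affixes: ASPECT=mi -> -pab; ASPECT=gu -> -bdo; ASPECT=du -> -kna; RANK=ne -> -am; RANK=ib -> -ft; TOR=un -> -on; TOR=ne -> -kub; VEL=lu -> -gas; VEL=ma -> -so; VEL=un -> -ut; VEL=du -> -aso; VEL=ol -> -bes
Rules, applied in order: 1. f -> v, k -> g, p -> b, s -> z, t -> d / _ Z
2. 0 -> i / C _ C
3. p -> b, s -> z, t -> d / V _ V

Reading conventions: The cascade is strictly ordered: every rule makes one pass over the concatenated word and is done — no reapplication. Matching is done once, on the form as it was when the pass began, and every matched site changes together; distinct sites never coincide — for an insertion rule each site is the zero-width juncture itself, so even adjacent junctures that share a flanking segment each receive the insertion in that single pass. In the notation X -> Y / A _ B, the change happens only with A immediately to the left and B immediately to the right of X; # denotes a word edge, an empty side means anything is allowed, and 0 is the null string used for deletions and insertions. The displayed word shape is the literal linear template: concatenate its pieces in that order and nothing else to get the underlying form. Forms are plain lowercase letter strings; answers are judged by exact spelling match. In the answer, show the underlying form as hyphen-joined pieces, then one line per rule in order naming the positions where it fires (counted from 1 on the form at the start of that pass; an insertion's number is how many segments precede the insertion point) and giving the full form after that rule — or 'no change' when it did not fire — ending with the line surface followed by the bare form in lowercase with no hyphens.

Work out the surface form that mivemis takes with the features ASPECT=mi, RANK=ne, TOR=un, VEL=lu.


underlying: mivemis-pab-am-on-gas
1. f -> v, k -> g, p -> b, s -> z, t -> d / _ Z: no change
2. 0 -> i / C _ C: inserts after position(s) 7, 14: mivemisipabamonigas
3. p -> b, s -> z, t -> d / V _ V: fires at position(s) 7, 9: mivemizibabamonigas
surface: mivemizibabamonigas


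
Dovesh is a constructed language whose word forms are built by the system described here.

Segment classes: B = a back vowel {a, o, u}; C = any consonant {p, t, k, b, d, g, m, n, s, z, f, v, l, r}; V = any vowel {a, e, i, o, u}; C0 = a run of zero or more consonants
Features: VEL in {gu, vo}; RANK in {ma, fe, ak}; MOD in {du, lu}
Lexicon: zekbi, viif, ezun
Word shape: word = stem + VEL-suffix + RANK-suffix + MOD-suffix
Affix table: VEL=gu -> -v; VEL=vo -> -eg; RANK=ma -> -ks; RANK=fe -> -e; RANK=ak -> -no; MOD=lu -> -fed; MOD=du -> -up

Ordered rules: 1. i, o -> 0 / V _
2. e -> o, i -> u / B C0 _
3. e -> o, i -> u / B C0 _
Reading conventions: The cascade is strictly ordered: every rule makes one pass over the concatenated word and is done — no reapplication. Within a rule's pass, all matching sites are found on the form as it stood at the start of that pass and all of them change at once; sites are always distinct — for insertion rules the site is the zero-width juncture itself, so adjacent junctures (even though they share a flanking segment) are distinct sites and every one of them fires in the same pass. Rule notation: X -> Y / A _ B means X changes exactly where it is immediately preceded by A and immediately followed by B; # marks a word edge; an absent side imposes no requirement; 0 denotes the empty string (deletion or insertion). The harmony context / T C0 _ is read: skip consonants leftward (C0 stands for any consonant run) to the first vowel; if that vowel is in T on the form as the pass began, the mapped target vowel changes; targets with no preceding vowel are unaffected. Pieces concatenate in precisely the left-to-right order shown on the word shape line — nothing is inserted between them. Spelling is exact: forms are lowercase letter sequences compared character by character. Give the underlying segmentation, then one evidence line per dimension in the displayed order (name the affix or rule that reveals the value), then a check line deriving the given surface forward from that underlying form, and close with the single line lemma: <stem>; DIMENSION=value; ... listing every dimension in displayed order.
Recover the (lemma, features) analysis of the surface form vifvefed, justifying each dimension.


underlying: viif-v-e-fed
VEL=gu - signalled by the affix -v
RANK=fe - signalled by the affix -e
MOD=lu - signalled by the affix -fed
check: viifvefed -> vifvefed -> vifvefed -> vifvefed
lemma: viif; VEL=gu; RANK=fe; MOD=lu


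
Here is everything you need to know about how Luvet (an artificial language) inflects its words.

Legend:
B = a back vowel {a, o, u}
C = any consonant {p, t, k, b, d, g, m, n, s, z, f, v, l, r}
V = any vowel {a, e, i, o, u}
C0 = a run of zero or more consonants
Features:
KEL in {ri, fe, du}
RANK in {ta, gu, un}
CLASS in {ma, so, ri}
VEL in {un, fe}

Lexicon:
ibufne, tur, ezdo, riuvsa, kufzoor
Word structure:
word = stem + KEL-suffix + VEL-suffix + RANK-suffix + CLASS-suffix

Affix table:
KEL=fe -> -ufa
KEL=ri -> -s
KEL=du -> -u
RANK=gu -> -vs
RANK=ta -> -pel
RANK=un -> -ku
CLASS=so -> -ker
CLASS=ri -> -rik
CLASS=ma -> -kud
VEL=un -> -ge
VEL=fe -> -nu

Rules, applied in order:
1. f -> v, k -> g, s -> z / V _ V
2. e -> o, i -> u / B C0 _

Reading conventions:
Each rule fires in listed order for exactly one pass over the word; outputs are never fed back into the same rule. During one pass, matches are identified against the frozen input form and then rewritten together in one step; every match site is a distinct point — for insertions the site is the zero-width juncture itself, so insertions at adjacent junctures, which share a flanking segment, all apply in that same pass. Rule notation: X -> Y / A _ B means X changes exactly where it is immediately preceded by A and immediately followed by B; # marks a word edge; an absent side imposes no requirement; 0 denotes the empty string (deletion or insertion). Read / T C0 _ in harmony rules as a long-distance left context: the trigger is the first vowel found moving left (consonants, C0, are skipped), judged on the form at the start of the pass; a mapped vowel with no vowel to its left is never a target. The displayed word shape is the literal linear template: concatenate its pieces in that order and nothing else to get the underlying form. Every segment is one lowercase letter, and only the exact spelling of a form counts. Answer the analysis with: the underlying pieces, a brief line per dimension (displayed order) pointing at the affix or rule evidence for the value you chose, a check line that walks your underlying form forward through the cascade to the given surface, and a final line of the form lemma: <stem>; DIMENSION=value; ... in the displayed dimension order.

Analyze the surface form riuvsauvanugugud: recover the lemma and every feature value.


underlying: riuvsa-ufa-nu-ku-kud
KEL=fe - signalled by the affix -ufa
RANK=un - signalled by the affix -ku
CLASS=ma - signalled by the affix -kud
VEL=fe - signalled by the affix -nu
check: riuvsaufanukukud -> riuvsauvanugugud -> riuvsauvanugugud
lemma: riuvsa; KEL=fe; RANK=un; CLASS=ma; VEL=fe


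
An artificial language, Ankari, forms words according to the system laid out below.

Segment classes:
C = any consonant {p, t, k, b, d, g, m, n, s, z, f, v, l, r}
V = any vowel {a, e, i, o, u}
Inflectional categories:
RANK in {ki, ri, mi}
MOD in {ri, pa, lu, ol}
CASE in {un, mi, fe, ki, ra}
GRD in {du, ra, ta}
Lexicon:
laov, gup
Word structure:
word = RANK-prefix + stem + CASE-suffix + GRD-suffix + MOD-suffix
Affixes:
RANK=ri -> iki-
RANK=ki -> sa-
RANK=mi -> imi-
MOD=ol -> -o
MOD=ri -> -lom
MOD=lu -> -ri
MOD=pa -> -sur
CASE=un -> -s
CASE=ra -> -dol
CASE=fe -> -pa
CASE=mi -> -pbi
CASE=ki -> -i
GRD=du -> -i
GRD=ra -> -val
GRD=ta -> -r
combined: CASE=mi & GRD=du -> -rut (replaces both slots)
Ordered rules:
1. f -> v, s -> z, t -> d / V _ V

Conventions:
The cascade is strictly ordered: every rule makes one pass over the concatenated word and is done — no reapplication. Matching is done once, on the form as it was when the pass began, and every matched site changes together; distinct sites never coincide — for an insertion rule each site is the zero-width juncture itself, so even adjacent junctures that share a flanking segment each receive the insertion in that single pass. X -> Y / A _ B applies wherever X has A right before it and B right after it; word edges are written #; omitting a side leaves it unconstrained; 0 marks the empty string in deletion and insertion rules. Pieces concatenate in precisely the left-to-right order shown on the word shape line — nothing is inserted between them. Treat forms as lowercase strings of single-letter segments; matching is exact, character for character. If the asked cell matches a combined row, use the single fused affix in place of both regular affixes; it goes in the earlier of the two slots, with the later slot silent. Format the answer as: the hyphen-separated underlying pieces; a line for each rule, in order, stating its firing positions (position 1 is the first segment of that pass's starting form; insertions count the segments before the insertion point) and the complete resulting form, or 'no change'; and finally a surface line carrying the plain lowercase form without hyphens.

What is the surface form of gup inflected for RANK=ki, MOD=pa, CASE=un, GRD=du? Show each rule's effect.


underlying: sa-gup-s-i-sur
1. f -> v, s -> z, t -> d / V _ V: fires at position(s) 8: sagupsizur
surface: sagupsizur


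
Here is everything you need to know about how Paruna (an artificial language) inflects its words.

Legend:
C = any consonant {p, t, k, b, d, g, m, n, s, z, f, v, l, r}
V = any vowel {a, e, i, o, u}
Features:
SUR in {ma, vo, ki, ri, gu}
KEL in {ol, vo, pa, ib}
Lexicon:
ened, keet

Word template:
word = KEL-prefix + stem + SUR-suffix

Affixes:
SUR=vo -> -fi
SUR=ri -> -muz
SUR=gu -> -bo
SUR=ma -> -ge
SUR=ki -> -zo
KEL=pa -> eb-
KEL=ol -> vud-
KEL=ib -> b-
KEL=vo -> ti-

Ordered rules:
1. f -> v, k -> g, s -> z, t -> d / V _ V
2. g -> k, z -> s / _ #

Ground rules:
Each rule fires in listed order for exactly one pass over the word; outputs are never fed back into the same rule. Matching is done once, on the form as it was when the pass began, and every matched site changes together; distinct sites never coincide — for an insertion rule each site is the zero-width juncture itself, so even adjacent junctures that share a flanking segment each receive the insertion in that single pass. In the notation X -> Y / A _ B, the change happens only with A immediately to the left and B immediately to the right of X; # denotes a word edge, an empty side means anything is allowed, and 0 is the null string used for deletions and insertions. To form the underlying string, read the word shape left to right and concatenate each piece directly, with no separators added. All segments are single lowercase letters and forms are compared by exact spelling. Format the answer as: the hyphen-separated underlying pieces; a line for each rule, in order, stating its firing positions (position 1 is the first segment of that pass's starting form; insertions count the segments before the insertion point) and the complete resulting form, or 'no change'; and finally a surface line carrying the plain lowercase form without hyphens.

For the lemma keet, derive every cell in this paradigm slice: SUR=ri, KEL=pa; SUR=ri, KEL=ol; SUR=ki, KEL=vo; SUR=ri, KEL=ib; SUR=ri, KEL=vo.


cell SUR=ri, KEL=pa:
underlying: eb-keet-muz
1. f -> v, k -> g, s -> z, t -> d / V _ V: no change
2. g -> k, z -> s / _ #: fires at position(s) 9: ebkeetmus
surface: ebkeetmus

cell SUR=ri, KEL=ol:
underlying: vud-keet-muz
1. f -> v, k -> g, s -> z, t -> d / V _ V: no change
2. g -> k, z -> s / _ #: fires at position(s) 10: vudkeetmus
surface: vudkeetmus

cell SUR=ki, KEL=vo:
underlying: ti-keet-zo
1. f -> v, k -> g, s -> z, t -> d / V _ V: fires at position(s) 3: tigeetzo
2. g -> k, z -> s / _ #: no change
surface: tigeetzo

cell SUR=ri, KEL=ib:
underlying: b-keet-muz
1. f -> v, k -> g, s -> z, t -> d / V _ V: no change
2. g -> k, z -> s / _ #: fires at position(s) 8: bkeetmus
surface: bkeetmus

cell SUR=ri, KEL=vo:
underlying: ti-keet-muz
1. f -> v, k -> g, s -> z, t -> d / V _ V: fires at position(s) 3: tigeetmuz
2. g -> k, z -> s / _ #: fires at position(s) 9: tigeetmus
surface: tigeetmus


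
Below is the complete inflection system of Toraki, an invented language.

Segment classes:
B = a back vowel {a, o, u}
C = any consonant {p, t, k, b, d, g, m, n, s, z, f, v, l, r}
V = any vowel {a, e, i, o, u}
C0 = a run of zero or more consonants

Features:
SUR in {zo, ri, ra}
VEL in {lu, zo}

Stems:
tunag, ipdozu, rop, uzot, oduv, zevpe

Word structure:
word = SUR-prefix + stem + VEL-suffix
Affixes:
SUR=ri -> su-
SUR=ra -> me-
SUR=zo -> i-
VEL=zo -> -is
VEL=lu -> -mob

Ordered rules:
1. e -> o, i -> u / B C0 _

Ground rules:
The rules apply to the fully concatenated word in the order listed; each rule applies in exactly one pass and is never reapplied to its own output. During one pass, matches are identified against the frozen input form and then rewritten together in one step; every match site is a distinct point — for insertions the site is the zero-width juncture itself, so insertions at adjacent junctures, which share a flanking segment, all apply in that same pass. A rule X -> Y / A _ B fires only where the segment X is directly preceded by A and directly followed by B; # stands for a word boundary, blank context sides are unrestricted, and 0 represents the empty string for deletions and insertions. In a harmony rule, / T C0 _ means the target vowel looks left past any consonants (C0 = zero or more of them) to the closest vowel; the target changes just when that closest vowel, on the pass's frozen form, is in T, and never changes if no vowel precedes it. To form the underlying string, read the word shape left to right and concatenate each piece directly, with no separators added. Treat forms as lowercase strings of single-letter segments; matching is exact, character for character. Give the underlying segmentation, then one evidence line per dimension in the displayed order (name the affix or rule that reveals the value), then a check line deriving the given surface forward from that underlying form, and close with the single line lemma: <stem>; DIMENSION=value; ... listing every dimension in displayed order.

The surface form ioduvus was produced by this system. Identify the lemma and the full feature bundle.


underlying: i-oduv-is
SUR=zo - signalled by the affix i-
VEL=zo - signalled by the affix -is
check: ioduvis -> ioduvus
lemma: oduv; SUR=zo; VEL=zo


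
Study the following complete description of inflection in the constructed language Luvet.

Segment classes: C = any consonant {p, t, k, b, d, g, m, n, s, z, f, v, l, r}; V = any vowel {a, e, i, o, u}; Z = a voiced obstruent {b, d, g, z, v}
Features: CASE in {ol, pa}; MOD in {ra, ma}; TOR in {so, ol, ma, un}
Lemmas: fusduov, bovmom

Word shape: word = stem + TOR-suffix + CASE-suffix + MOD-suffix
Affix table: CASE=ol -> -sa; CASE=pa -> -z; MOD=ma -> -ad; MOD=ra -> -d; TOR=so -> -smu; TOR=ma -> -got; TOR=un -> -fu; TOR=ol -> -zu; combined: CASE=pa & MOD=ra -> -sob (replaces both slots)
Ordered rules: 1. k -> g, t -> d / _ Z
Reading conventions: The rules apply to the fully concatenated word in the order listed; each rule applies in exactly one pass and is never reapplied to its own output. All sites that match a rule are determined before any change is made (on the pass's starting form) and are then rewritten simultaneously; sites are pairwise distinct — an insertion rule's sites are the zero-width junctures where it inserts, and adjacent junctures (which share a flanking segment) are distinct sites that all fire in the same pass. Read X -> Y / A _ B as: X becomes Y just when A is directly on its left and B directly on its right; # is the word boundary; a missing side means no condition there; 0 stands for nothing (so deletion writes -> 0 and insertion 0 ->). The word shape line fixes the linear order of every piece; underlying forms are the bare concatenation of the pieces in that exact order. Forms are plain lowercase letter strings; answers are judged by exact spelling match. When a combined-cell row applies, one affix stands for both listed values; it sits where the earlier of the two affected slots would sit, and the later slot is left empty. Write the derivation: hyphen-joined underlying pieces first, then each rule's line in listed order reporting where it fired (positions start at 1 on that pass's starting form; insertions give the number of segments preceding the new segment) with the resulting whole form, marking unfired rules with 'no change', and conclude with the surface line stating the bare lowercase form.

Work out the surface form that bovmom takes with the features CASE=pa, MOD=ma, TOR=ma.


underlying: bovmom-got-z-ad
1. k -> g, t -> d / _ Z: fires at position(s) 9: bovmomgodzad
surface: bovmomgodzad


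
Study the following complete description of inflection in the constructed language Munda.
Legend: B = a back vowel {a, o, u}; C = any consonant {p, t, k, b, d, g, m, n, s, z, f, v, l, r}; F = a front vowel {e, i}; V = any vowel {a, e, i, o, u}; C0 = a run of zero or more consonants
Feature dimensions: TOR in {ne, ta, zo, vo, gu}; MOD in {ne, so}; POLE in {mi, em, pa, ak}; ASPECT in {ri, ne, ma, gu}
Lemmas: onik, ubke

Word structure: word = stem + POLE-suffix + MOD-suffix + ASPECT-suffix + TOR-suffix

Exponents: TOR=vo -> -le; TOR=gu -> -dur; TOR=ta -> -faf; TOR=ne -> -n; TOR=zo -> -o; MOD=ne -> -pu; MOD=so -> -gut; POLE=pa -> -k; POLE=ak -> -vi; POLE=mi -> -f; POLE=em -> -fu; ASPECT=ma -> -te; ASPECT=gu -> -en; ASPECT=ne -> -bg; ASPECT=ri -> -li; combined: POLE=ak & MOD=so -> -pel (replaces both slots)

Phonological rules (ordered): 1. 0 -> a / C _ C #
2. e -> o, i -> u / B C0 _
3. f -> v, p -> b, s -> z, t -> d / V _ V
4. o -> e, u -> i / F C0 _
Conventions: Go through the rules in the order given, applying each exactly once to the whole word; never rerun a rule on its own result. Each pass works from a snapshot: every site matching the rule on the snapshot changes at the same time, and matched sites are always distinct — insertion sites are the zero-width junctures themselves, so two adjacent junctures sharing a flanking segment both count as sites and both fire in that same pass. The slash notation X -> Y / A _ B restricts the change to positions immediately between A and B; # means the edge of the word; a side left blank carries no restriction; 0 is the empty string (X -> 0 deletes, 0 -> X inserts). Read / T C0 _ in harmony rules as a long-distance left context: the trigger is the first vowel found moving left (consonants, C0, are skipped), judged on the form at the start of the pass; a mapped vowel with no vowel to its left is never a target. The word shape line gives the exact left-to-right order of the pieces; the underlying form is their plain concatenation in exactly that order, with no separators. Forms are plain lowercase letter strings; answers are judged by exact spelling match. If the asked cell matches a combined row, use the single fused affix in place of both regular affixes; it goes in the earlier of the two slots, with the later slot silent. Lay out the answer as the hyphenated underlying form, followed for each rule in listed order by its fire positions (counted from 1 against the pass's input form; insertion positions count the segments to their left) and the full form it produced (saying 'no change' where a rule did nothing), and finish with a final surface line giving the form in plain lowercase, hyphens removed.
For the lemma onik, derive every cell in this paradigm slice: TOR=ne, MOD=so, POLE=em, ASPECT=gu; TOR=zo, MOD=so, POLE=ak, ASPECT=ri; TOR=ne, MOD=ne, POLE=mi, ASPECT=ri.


cell TOR=ne, MOD=so, POLE=em, ASPECT=gu:
underlying: onik-fu-gut-en-n
1. 0 -> a / C _ C #: inserts after position(s) 11: onikfugutenan
2. e -> o, i -> u / B C0 _: fires at position(s) 3, 10: onukfugutonan
3. f -> v, p -> b, s -> z, t -> d / V _ V: fires at position(s) 9: onukfugudonan
4. o -> e, u -> i / F C0 _: no change
surface: onukfugudonan

cell TOR=zo, MOD=so, POLE=ak, ASPECT=ri:
underlying: onik-pel-li-o
1. 0 -> a / C _ C #: no change
2. e -> o, i -> u / B C0 _: fires at position(s) 3: onukpellio
3. f -> v, p -> b, s -> z, t -> d / V _ V: no change
4. o -> e, u -> i / F C0 _: fires at position(s) 10: onukpellie
surface: onukpellie

cell TOR=ne, MOD=ne, POLE=mi, ASPECT=ri:
underlying: onik-f-pu-li-n
1. 0 -> a / C _ C #: no change
2. e -> o, i -> u / B C0 _: fires at position(s) 3, 9: onukfpulun
3. f -> v, p -> b, s -> z, t -> d / V _ V: no change
4. o -> e, u -> i / F C0 _: no change
surface: onukfpulun


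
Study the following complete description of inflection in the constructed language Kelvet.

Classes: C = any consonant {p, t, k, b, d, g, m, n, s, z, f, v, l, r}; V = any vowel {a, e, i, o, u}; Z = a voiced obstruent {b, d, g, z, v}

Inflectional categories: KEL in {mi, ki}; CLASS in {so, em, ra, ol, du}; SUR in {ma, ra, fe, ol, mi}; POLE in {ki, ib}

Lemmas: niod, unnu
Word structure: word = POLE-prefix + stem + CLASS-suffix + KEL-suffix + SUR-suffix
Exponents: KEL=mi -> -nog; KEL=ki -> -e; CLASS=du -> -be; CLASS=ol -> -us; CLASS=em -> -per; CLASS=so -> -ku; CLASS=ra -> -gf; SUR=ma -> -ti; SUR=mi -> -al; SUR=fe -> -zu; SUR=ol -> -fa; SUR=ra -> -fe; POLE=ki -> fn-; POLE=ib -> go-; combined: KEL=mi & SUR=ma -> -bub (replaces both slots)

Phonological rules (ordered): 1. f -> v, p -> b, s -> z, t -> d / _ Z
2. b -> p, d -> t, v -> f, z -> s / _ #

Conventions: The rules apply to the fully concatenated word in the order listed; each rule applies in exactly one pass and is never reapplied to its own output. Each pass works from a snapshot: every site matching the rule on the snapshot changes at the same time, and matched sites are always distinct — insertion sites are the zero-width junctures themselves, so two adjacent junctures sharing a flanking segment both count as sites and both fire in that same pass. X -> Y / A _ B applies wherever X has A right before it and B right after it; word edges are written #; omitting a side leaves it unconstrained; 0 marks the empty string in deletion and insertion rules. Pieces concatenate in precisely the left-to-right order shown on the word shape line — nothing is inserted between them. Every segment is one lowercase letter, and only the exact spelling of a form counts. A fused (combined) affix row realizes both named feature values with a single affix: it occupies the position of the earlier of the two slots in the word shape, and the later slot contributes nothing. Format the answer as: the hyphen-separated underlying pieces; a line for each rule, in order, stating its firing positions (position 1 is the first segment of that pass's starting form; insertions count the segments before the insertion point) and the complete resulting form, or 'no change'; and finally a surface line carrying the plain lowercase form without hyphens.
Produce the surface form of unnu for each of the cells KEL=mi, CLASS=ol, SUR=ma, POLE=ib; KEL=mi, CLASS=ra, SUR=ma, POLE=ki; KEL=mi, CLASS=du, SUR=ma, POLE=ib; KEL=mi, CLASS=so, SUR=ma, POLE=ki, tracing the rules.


cell KEL=mi, CLASS=ol, SUR=ma, POLE=ib:
underlying: go-unnu-us-bub
1. f -> v, p -> b, s -> z, t -> d / _ Z: fires at position(s) 8: gounnuuzbub
2. b -> p, d -> t, v -> f, z -> s / _ #: fires at position(s) 11: gounnuuzbup
surface: gounnuuzbup

cell KEL=mi, CLASS=ra, SUR=ma, POLE=ki:
underlying: fn-unnu-gf-bub
1. f -> v, p -> b, s -> z, t -> d / _ Z: fires at position(s) 8: fnunnugvbub
2. b -> p, d -> t, v -> f, z -> s / _ #: fires at position(s) 11: fnunnugvbup
surface: fnunnugvbup

cell KEL=mi, CLASS=du, SUR=ma, POLE=ib:
underlying: go-unnu-be-bub
1. f -> v, p -> b, s -> z, t -> d / _ Z: no change
2. b -> p, d -> t, v -> f, z -> s / _ #: fires at position(s) 11: gounnubebup
surface: gounnubebup

cell KEL=mi, CLASS=so, SUR=ma, POLE=ki:
underlying: fn-unnu-ku-bub
1. f -> v, p -> b, s -> z, t -> d / _ Z: no change
2. b -> p, d -> t, v -> f, z -> s / _ #: fires at position(s) 11: fnunnukubup
surface: fnunnukubup


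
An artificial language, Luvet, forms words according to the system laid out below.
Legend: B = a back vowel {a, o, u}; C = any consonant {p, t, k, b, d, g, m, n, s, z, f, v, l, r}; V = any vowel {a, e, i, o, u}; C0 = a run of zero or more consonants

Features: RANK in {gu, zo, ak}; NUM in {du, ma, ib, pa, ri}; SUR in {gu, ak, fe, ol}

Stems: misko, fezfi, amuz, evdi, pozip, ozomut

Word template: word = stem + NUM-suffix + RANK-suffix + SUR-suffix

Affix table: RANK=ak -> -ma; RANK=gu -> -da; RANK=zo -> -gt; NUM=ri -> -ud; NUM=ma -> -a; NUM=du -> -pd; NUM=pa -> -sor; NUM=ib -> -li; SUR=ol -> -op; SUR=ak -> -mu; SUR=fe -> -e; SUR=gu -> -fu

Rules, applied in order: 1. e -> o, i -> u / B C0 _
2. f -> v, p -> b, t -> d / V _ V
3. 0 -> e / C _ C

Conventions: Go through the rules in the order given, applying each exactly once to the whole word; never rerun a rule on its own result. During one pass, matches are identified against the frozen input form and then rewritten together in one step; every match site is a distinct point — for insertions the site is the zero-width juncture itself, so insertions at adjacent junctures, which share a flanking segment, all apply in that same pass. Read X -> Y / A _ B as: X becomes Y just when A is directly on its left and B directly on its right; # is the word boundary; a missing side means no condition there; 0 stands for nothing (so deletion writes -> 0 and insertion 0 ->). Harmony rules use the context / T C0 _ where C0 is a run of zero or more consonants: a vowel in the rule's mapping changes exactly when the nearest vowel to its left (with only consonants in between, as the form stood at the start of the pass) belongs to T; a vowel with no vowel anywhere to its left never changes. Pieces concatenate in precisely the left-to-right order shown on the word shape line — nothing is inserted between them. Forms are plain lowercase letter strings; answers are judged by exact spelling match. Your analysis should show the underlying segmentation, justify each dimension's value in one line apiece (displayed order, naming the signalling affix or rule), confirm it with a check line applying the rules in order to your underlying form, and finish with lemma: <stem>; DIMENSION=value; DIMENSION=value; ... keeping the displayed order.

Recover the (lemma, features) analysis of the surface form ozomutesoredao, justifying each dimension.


underlying: ozomut-sor-da-e
RANK=gu - signalled by the affix -da
NUM=pa - signalled by the affix -sor
SUR=fe - signalled by the affix -e
check: ozomutsordae -> ozomutsordao -> ozomutsordao -> ozomutesoredao
lemma: ozomut; RANK=gu; NUM=pa; SUR=fe


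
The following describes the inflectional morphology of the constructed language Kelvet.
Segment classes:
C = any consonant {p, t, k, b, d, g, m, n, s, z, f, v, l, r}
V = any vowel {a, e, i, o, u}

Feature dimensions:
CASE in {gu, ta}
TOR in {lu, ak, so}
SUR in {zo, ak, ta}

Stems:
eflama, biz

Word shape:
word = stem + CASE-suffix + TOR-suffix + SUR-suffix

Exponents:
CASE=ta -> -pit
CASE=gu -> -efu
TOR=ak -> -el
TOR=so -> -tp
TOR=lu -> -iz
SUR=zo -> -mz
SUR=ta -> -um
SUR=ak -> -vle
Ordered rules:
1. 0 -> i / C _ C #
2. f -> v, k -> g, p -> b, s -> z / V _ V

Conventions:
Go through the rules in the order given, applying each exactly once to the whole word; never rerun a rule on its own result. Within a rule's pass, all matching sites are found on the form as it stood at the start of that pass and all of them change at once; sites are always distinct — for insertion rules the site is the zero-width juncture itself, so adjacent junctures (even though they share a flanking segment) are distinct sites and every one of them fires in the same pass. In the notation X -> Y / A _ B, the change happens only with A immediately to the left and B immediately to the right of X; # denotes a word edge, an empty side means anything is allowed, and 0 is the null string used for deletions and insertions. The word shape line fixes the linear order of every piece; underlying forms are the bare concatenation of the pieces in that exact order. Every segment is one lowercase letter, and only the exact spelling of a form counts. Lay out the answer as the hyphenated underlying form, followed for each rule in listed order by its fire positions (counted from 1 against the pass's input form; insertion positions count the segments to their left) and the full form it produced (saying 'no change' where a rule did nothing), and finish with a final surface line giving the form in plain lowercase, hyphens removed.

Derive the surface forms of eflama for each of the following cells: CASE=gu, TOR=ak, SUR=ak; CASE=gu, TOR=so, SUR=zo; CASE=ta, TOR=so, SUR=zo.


cell CASE=gu, TOR=ak, SUR=ak:
underlying: eflama-efu-el-vle
1. 0 -> i / C _ C #: no change
2. f -> v, k -> g, p -> b, s -> z / V _ V: fires at position(s) 8: eflamaevuelvle
surface: eflamaevuelvle

cell CASE=gu, TOR=so, SUR=zo:
underlying: eflama-efu-tp-mz
1. 0 -> i / C _ C #: inserts after position(s) 12: eflamaefutpmiz
2. f -> v, k -> g, p -> b, s -> z / V _ V: fires at position(s) 8: eflamaevutpmiz
surface: eflamaevutpmiz

cell CASE=ta, TOR=so, SUR=zo:
underlying: eflama-pit-tp-mz
1. 0 -> i / C _ C #: inserts after position(s) 12: eflamapittpmiz
2. f -> v, k -> g, p -> b, s -> z / V _ V: fires at position(s) 7: eflamabittpmiz
surface: eflamabittpmiz
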